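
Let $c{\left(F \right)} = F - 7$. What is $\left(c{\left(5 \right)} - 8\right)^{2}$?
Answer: $100$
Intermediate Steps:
$c{\left(F \right)} = -7 + F$
$\left(c{\left(5 \right)} - 8\right)^{2} = \left(\left(-7 + 5\right) - 8\right)^{2} = \left(-2 - 8\right)^{2} = \left(-10\right)^{2} = 100$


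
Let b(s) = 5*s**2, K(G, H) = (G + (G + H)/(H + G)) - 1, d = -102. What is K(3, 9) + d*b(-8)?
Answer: -32637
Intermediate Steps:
K(G, H) = G (K(G, H) = (G + (G + H)/(G + H)) - 1 = (G + 1) - 1 = (1 + G) - 1 = G)
K(3, 9) + d*b(-8) = 3 - 510*(-8)**2 = 3 - 510*64 = 3 - 102*320 = 3 - 32640 = -32637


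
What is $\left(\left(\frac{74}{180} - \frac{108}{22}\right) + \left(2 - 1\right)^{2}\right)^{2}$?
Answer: $\frac{11992369}{980100} \approx 12.236$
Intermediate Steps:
$\left(\left(\frac{74}{180} - \frac{108}{22}\right) + \left(2 - 1\right)^{2}\right)^{2} = \left(\left(74 \cdot \frac{1}{180} - \frac{54}{11}\right) + 1^{2}\right)^{2} = \left(\left(\frac{37}{90} - \frac{54}{11}\right) + 1\right)^{2} = \left(- \frac{4453}{990} + 1\right)^{2} = \left(- \frac{3463}{990}\right)^{2} = \frac{11992369}{980100}$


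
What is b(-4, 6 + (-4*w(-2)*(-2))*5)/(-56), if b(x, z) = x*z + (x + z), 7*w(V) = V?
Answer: -43/196 ≈ -0.21939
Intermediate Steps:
w(V) = V/7
b(x, z) = x + z + x*z
b(-4, 6 + (-4*w(-2)*(-2))*5)/(-56) = (-4 + (6 + (-4*(-2)/7*(-2))*5) - 4*(6 + (-4*(-2)/7*(-2))*5))/(-56) = -(-4 + (6 + (-4*(-2/7)*(-2))*5) - 4*(6 + (-4*(-2/7)*(-2))*5))/56 = -(-4 + (6 + ((8/7)*(-2))*5) - 4*(6 + ((8/7)*(-2))*5))/56 = -(-4 + (6 - 16/7*5) - 4*(6 - 16/7*5))/56 = -(-4 + (6 - 80/7) - 4*(6 - 80/7))/56 = -(-4 - 38/7 - 4*(-38/7))/56 = -(-4 - 38/7 + 152/7)/56 = -1/56*86/7 = -43/196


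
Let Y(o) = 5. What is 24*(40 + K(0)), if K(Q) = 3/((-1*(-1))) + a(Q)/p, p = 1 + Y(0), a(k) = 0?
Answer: 1032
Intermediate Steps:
p = 6 (p = 1 + 5 = 6)
K(Q) = 3 (K(Q) = 3/((-1*(-1))) + 0/6 = 3/1 + 0*(1/6) = 3*1 + 0 = 3 + 0 = 3)
24*(40 + K(0)) = 24*(40 + 3) = 24*43 = 1032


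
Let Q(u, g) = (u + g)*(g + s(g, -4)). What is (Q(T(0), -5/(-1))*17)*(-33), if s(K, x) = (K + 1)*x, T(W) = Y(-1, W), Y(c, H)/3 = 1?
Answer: 85272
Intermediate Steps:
Y(c, H) = 3 (Y(c, H) = 3*1 = 3)
T(W) = 3
s(K, x) = x*(1 + K) (s(K, x) = (1 + K)*x = x*(1 + K))
Q(u, g) = (-4 - 3*g)*(g + u) (Q(u, g) = (u + g)*(g - 4*(1 + g)) = (g + u)*(g + (-4 - 4*g)) = (g + u)*(-4 - 3*g) = (-4 - 3*g)*(g + u))
(Q(T(0), -5/(-1))*17)*(-33) = ((-(-20)/(-1) - 4*3 - 3*(-5/(-1))**2 - 3*(-5/(-1))*3)*17)*(-33) = ((-(-20)*(-1) - 12 - 3*(-5*(-1))**2 - 3*(-5*(-1))*3)*17)*(-33) = ((-4*5 - 12 - 3*5**2 - 3*5*3)*17)*(-33) = ((-20 - 12 - 3*25 - 45)*17)*(-33) = ((-20 - 12 - 75 - 45)*17)*(-33) = -152*17*(-33) = -2584*(-33) = 85272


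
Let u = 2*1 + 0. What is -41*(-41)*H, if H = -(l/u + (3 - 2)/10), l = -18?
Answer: 149609/10 ≈ 14961.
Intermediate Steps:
u = 2 (u = 2 + 0 = 2)
H = 89/10 (H = -(-18/2 + (3 - 2)/10) = -(-18*½ + 1*(⅒)) = -(-9 + ⅒) = -1*(-89/10) = 89/10 ≈ 8.9000)
-41*(-41)*H = -41*(-41)*89/10 = -(-1681)*89/10 = -1*(-149609/10) = 149609/10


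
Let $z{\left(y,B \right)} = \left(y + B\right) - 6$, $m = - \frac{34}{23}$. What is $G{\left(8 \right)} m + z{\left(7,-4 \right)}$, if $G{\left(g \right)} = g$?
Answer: $- \frac{341}{23} \approx -14.826$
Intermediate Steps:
$m = - \frac{34}{23}$ ($m = \left(-34\right) \frac{1}{23} = - \frac{34}{23} \approx -1.4783$)
$z{\left(y,B \right)} = -6 + B + y$ ($z{\left(y,B \right)} = \left(B + y\right) - 6 = -6 + B + y$)
$G{\left(8 \right)} m + z{\left(7,-4 \right)} = 8 \left(- \frac{34}{23}\right) - 3 = - \frac{272}{23} - 3 = - \frac{341}{23}$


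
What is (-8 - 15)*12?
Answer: -276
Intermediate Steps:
(-8 - 15)*12 = -23*12 = -276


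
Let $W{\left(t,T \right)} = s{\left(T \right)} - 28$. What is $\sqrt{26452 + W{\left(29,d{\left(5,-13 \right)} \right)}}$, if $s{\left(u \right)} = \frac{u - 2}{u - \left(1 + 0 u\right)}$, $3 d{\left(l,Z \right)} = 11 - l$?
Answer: $6 \sqrt{734} \approx 162.55$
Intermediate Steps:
$d{\left(l,Z \right)} = \frac{11}{3} - \frac{l}{3}$ ($d{\left(l,Z \right)} = \frac{11 - l}{3} = \frac{11}{3} - \frac{l}{3}$)
$s{\left(u \right)} = \frac{-2 + u}{-1 + u}$ ($s{\left(u \right)} = \frac{-2 + u}{u + \left(0 - 1\right)} = \frac{-2 + u}{u - 1} = \frac{-2 + u}{-1 + u}$)
$W{\left(t,T \right)} = -28 + \frac{-2 + T}{-1 + T}$ ($W{\left(t,T \right)} = \frac{-2 + T}{-1 + T} - 28 = -28 + \frac{-2 + T}{-1 + T}$)
$\sqrt{26452 + W{\left(29,d{\left(5,-13 \right)} \right)}} = \sqrt{26452 + \frac{26 - 27 \left(\frac{11}{3} - \frac{5}{3}\right)}{-1 + \left(\frac{11}{3} - \frac{5}{3}\right)}} = \sqrt{26452 + \frac{26 - 54}{-1 + 2}} = \sqrt{26452 + \frac{26 - 54}{1}} = \sqrt{26452 + 1 \left(-28\right)} = \sqrt{26452 - 28} = \sqrt{26424} = 6 \sqrt{734}$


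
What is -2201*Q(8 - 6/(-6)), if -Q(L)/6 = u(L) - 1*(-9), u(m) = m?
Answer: 237708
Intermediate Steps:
Q(L) = -54 - 6*L (Q(L) = -6*(L - 1*(-9)) = -6*(L + 9) = -6*(9 + L) = -54 - 6*L)
-2201*Q(8 - 6/(-6)) = -2201*(-54 - 6*(8 - 6/(-6))) = -2201*(-54 - 6*(8 - 6*(-1/6))) = -2201*(-54 - 6*(8 + 1)) = -2201*(-54 - 6*9) = -2201*(-54 - 54) = -2201*(-108) = 237708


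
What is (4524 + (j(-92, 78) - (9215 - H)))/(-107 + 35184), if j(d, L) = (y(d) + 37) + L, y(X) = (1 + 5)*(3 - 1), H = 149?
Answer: -4415/35077 ≈ -0.12587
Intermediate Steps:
y(X) = 12 (y(X) = 6*2 = 12)
j(d, L) = 49 + L (j(d, L) = (12 + 37) + L = 49 + L)
(4524 + (j(-92, 78) - (9215 - H)))/(-107 + 35184) = (4524 + ((49 + 78) - (9215 - 1*149)))/(-107 + 35184) = (4524 + (127 - (9215 - 149)))/35077 = (4524 + (127 - 1*9066))*(1/35077) = (4524 + (127 - 9066))*(1/35077) = (4524 - 8939)*(1/35077) = -4415*1/35077 = -4415/35077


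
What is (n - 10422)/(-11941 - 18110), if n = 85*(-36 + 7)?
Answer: 1841/4293 ≈ 0.42884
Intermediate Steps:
n = -2465 (n = 85*(-29) = -2465)
(n - 10422)/(-11941 - 18110) = (-2465 - 10422)/(-11941 - 18110) = -12887/(-30051) = -12887*(-1/30051) = 1841/4293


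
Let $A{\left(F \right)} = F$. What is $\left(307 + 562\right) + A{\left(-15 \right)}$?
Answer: $854$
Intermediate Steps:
$\left(307 + 562\right) + A{\left(-15 \right)} = \left(307 + 562\right) - 15 = 869 - 15 = 854$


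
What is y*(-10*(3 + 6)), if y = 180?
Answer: -16200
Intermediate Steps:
y*(-10*(3 + 6)) = 180*(-10*(3 + 6)) = 180*(-10*9) = 180*(-90) = -16200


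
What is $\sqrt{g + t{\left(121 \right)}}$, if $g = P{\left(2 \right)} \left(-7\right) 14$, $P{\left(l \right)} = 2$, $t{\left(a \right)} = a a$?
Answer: $3 \sqrt{1605} \approx 120.19$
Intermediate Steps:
$t{\left(a \right)} = a^{2}$
$g = -196$ ($g = 2 \left(-7\right) 14 = \left(-14\right) 14 = -196$)
$\sqrt{g + t{\left(121 \right)}} = \sqrt{-196 + 121^{2}} = \sqrt{-196 + 14641} = \sqrt{14445} = 3 \sqrt{1605}$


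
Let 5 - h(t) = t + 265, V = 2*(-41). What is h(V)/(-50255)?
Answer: 178/50255 ≈ 0.0035419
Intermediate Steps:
V = -82
h(t) = -260 - t (h(t) = 5 - (t + 265) = 5 - (265 + t) = 5 + (-265 - t) = -260 - t)
h(V)/(-50255) = (-260 - 1*(-82))/(-50255) = (-260 + 82)*(-1/50255) = -178*(-1/50255) = 178/50255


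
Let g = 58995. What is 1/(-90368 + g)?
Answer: -1/31373 ≈ -3.1875e-5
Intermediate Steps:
1/(-90368 + g) = 1/(-90368 + 58995) = 1/(-31373) = -1/31373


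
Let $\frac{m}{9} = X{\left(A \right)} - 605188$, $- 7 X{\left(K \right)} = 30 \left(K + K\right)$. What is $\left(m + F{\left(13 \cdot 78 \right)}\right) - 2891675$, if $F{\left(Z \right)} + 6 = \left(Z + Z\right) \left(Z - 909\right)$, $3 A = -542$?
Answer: $- \frac{56780471}{7} \approx -8.1115 \cdot 10^{6}$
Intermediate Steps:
$A = - \frac{542}{3}$ ($A = \frac{1}{3} \left(-542\right) = - \frac{542}{3} \approx -180.67$)
$X{\left(K \right)} = - \frac{60 K}{7}$ ($X{\left(K \right)} = - \frac{30 \left(K + K\right)}{7} = - \frac{30 \cdot 2 K}{7} = - \frac{60 K}{7}$)
$F{\left(Z \right)} = -6 + 2 Z \left(-909 + Z\right)$ ($F{\left(Z \right)} = -6 + \left(Z + Z\right) \left(Z - 909\right) = -6 + 2 Z \left(-909 + Z\right)$)
$m = - \frac{38029284}{7}$ ($m = 9 \left(\left(- \frac{60}{7}\right) \left(- \frac{542}{3}\right) - 605188\right) = 9 \left(\frac{10840}{7} - 605188\right) = 9 \left(- \frac{4225476}{7}\right) = - \frac{38029284}{7} \approx -5.4328 \cdot 10^{6}$)
$\left(m + F{\left(13 \cdot 78 \right)}\right) - 2891675 = \left(- \frac{38029284}{7} - \left(6 - 2056392 + 1818 \cdot 13 \cdot 78\right)\right) - 2891675 = \left(- \frac{38029284}{7} - \left(1843458 - 2056392\right)\right) - 2891675 = \left(- \frac{38029284}{7} - -212934\right) - 2891675 = \left(- \frac{38029284}{7} + 212934\right) - 2891675 = - \frac{36538746}{7} - 2891675 = - \frac{56780471}{7}$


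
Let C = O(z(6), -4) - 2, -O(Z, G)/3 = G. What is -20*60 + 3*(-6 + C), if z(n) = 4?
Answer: -1188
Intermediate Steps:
O(Z, G) = -3*G
C = 10 (C = -3*(-4) - 2 = 12 - 2 = 10)
-20*60 + 3*(-6 + C) = -20*60 + 3*(-6 + 10) = -1200 + 3*4 = -1200 + 12 = -1188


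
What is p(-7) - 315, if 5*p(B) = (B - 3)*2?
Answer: -319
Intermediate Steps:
p(B) = -6/5 + 2*B/5 (p(B) = ((B - 3)*2)/5 = ((-3 + B)*2)/5 = (-6 + 2*B)/5 = -6/5 + 2*B/5)
p(-7) - 315 = (-6/5 + (⅖)*(-7)) - 315 = (-6/5 - 14/5) - 315 = -4 - 315 = -319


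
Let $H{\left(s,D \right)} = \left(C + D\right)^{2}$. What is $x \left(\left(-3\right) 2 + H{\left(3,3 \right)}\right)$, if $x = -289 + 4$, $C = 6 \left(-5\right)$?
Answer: $-206055$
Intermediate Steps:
$C = -30$
$H{\left(s,D \right)} = \left(-30 + D\right)^{2}$
$x = -285$
$x \left(\left(-3\right) 2 + H{\left(3,3 \right)}\right) = - 285 \left(\left(-3\right) 2 + \left(-30 + 3\right)^{2}\right) = - 285 \left(-6 + \left(-27\right)^{2}\right) = - 285 \left(-6 + 729\right) = \left(-285\right) 723 = -206055$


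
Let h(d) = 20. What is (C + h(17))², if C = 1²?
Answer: 441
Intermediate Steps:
C = 1
(C + h(17))² = (1 + 20)² = 21² = 441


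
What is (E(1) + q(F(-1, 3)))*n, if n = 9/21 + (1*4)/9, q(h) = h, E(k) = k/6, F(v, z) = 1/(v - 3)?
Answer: -55/756 ≈ -0.072751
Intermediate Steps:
F(v, z) = 1/(-3 + v)
E(k) = k/6 (E(k) = k*(⅙) = k/6)
n = 55/63 (n = 9*(1/21) + 4*(⅑) = 3/7 + 4/9 = 55/63 ≈ 0.87302)
(E(1) + q(F(-1, 3)))*n = ((⅙)*1 + 1/(-3 - 1))*(55/63) = (⅙ + 1/(-4))*(55/63) = (⅙ - ¼)*(55/63) = -1/12*55/63 = -55/756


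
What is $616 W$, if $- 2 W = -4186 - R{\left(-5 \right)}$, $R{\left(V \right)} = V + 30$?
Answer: $1296988$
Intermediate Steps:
$R{\left(V \right)} = 30 + V$
$W = \frac{4211}{2}$ ($W = - \frac{-4186 - \left(30 - 5\right)}{2} = - \frac{-4186 - 25}{2} = \left(- \frac{1}{2}\right) \left(-4211\right) = \frac{4211}{2} \approx 2105.5$)
$616 W = 616 \cdot \frac{4211}{2} = 1296988$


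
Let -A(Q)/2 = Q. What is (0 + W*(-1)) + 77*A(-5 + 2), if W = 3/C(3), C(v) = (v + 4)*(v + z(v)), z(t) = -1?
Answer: 6465/14 ≈ 461.79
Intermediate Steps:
A(Q) = -2*Q
C(v) = (-1 + v)*(4 + v) (C(v) = (v + 4)*(v - 1) = (4 + v)*(-1 + v) = (-1 + v)*(4 + v))
W = 3/14 (W = 3/(-4 + 3² + 3*3) = 3/(-4 + 9 + 9) = 3/14 ≈ 0.21429)
(0 + W*(-1)) + 77*A(-5 + 2) = (0 + (3/14)*(-1)) + 77*(-2*(-5 + 2)) = (0 - 3/14) + 77*(-2*(-3)) = -3/14 + 77*6 = -3/14 + 462 = 6465/14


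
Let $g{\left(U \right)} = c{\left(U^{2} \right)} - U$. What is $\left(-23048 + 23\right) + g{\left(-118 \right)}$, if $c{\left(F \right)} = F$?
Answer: $-8983$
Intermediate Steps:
$g{\left(U \right)} = U^{2} - U$
$\left(-23048 + 23\right) + g{\left(-118 \right)} = \left(-23048 + 23\right) - 118 \left(-1 - 118\right) = -23025 - -14042 = -23025 + 14042 = -8983$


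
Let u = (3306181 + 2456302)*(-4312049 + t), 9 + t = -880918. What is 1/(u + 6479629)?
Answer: -1/29924429439779 ≈ -3.3417e-14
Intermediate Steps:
t = -880927 (t = -9 - 880918 = -880927)
u = -29924435919408 (u = (3306181 + 2456302)*(-4312049 - 880927) = 5762483*(-5192976) = -29924435919408)
1/(u + 6479629) = 1/(-29924435919408 + 6479629) = 1/(-29924429439779) = -1/29924429439779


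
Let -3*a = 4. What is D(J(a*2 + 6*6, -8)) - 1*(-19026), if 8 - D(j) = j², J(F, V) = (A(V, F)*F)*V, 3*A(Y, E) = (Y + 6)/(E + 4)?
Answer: 8383994/441 ≈ 19011.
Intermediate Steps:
a = -4/3 (a = -⅓*4 = -4/3 ≈ -1.3333)
A(Y, E) = (6 + Y)/(3*(4 + E)) (A(Y, E) = ((Y + 6)/(E + 4))/3 = ((6 + Y)/(4 + E))/3 = (6 + Y)/(3*(4 + E)))
J(F, V) = F*V*(6 + V)/(3*(4 + F)) (J(F, V) = (((6 + V)/(3*(4 + F)))*F)*V = (F*(6 + V)/(3*(4 + F)))*V = F*V*(6 + V)/(3*(4 + F)))
D(j) = 8 - j²
D(J(a*2 + 6*6, -8)) - 1*(-19026) = (8 - ((⅓)*(-4/3*2 + 6*6)*(-8)*(6 - 8)/(4 + (-4/3*2 + 6*6)))²) - 1*(-19026) = (8 - ((⅓)*(-8/3 + 36)*(-8)*(-2)/(4 + (-8/3 + 36)))²) + 19026 = (8 - ((⅓)*(100/3)*(-8)*(-2)/(4 + 100/3))²) + 19026 = (8 - ((⅓)*(100/3)*(-8)*(-2)/(112/3))²) + 19026 = (8 - ((⅓)*(100/3)*(-8)*(3/112)*(-2))²) + 19026 = (8 - (100/21)²) + 19026 = (8 - 1*10000/441) + 19026 = (8 - 10000/441) + 19026 = -6472/441 + 19026 = 8383994/441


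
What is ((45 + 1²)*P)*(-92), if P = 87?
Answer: -368184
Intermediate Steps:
((45 + 1²)*P)*(-92) = ((45 + 1²)*87)*(-92) = ((45 + 1)*87)*(-92) = (46*87)*(-92) = 4002*(-92) = -368184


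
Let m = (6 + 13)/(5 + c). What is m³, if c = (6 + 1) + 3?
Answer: 6859/3375 ≈ 2.0323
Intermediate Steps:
c = 10 (c = 7 + 3 = 10)
m = 19/15 (m = (6 + 13)/(5 + 10) = 19/15 ≈ 1.2667)
m³ = (19/15)³ = 6859/3375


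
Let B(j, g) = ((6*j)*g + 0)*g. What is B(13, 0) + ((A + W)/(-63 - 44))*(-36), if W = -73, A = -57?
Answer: -4680/107 ≈ -43.738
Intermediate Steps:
B(j, g) = 6*j*g² (B(j, g) = (6*g*j + 0)*g = (6*g*j)*g = 6*j*g²)
B(13, 0) + ((A + W)/(-63 - 44))*(-36) = 6*13*0² + ((-57 - 73)/(-63 - 44))*(-36) = 6*13*0 - 130/(-107)*(-36) = 0 - 130*(-1/107)*(-36) = 0 + (130/107)*(-36) = 0 - 4680/107 = -4680/107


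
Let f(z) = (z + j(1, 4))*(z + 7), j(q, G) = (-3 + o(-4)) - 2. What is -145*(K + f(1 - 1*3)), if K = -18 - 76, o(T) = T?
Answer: 21605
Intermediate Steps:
j(q, G) = -9 (j(q, G) = (-3 - 4) - 2 = -7 - 2 = -9)
K = -94
f(z) = (-9 + z)*(7 + z) (f(z) = (z - 9)*(z + 7) = (-9 + z)*(7 + z))
-145*(K + f(1 - 1*3)) = -145*(-94 + (-63 + (1 - 1*3)**2 - 2*(1 - 1*3))) = -145*(-94 + (-63 + (1 - 3)**2 - 2*(1 - 3))) = -145*(-94 + (-63 + (-2)**2 - 2*(-2))) = -145*(-94 + (-63 + 4 + 4)) = -145*(-94 - 55) = -145*(-149) = 21605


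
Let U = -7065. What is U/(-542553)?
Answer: 2355/180851 ≈ 0.013022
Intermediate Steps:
U/(-542553) = -7065/(-542553) = -7065*(-1/542553) = 2355/180851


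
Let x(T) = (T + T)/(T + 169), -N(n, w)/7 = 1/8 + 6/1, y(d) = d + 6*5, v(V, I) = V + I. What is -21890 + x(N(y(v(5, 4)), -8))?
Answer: -22087696/1009 ≈ -21891.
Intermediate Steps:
v(V, I) = I + V
y(d) = 30 + d (y(d) = d + 30 = 30 + d)
N(n, w) = -343/8 (N(n, w) = -7*(1/8 + 6/1) = -7*(1*(1/8) + 6*1) = -7*(1/8 + 6) = -7*49/8 = -343/8)
x(T) = 2*T/(169 + T) (x(T) = (2*T)/(169 + T) = 2*T/(169 + T))
-21890 + x(N(y(v(5, 4)), -8)) = -21890 + 2*(-343/8)/(169 - 343/8) = -21890 + 2*(-343/8)/(1009/8) = -21890 + 2*(-343/8)*(8/1009) = -21890 - 686/1009 = -22087696/1009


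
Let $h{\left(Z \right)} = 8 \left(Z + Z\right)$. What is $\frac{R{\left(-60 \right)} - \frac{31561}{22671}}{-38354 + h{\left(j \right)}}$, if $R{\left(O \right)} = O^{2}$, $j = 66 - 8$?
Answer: $- \frac{81584039}{848484846} \approx -0.096153$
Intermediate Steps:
$j = 58$ ($j = 66 - 8 = 58$)
$h{\left(Z \right)} = 16 Z$ ($h{\left(Z \right)} = 8 \cdot 2 Z = 16 Z$)
$\frac{R{\left(-60 \right)} - \frac{31561}{22671}}{-38354 + h{\left(j \right)}} = \frac{\left(-60\right)^{2} - \frac{31561}{22671}}{-38354 + 16 \cdot 58} = \frac{3600 - \frac{31561}{22671}}{-38354 + 928} = \frac{3600 - \frac{31561}{22671}}{-37426} = \frac{81584039}{22671} \left(- \frac{1}{37426}\right) = - \frac{81584039}{848484846}$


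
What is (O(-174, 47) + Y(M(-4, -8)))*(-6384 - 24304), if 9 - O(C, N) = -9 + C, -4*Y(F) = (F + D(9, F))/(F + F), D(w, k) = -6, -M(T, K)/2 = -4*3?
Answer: -5889219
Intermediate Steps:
M(T, K) = 24 (M(T, K) = -(-8)*3 = -2*(-12) = 24)
Y(F) = -(-6 + F)/(8*F) (Y(F) = -(F - 6)/(4*(F + F)) = -(-6 + F)/(4*(2*F)) = -(-6 + F)*1/(2*F)/4 = -(-6 + F)/(8*F))
O(C, N) = 18 - C (O(C, N) = 9 - (-9 + C) = 9 + (9 - C) = 18 - C)
(O(-174, 47) + Y(M(-4, -8)))*(-6384 - 24304) = ((18 - 1*(-174)) + (1/8)*(6 - 1*24)/24)*(-6384 - 24304) = ((18 + 174) + (1/8)*(1/24)*(6 - 24))*(-30688) = (192 + (1/8)*(1/24)*(-18))*(-30688) = (192 - 3/32)*(-30688) = (6141/32)*(-30688) = -5889219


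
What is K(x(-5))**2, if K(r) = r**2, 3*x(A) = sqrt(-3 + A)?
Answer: 64/81 ≈ 0.79012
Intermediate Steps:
x(A) = sqrt(-3 + A)/3
K(x(-5))**2 = ((sqrt(-3 - 5)/3)**2)**2 = ((sqrt(-8)/3)**2)**2 = (((2*I*sqrt(2))/3)**2)**2 = ((2*I*sqrt(2)/3)**2)**2 = (-8/9)**2 = 64/81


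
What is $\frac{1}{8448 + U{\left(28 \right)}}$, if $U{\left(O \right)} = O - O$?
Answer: $\frac{1}{8448} \approx 0.00011837$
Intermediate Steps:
$U{\left(O \right)} = 0$
$\frac{1}{8448 + U{\left(28 \right)}} = \frac{1}{8448 + 0} = \frac{1}{8448}$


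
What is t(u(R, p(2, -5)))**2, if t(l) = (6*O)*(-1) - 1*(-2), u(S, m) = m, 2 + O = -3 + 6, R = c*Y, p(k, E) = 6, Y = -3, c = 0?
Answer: 16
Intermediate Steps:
R = 0 (R = 0*(-3) = 0)
O = 1 (O = -2 + (-3 + 6) = -2 + 3 = 1)
t(l) = -4 (t(l) = (6*1)*(-1) - 1*(-2) = 6*(-1) + 2 = -6 + 2 = -4)
t(u(R, p(2, -5)))**2 = (-4)**2 = 16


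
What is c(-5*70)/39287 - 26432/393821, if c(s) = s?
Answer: -1176271334/15472045627 ≈ -0.076026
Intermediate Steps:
c(-5*70)/39287 - 26432/393821 = -5*70/39287 - 26432/393821 = -350*1/39287 - 26432*1/393821 = -350/39287 - 26432/393821 = -1176271334/15472045627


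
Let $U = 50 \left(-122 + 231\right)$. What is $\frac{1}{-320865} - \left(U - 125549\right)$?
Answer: $\frac{38535565634}{320865} \approx 1.201 \cdot 10^{5}$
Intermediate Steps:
$U = 5450$ ($U = 50 \cdot 109 = 5450$)
$\frac{1}{-320865} - \left(U - 125549\right) = \frac{1}{-320865} - \left(5450 - 125549\right) = - \frac{1}{320865} - \left(5450 - 125549\right) = - \frac{1}{320865} - -120099 = - \frac{1}{320865} + 120099 = \frac{38535565634}{320865}$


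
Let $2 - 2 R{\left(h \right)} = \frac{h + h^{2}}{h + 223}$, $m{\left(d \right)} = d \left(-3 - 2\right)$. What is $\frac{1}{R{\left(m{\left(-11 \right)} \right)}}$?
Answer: $- \frac{139}{631} \approx -0.22029$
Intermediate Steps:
$m{\left(d \right)} = - 5 d$ ($m{\left(d \right)} = d \left(-5\right) = - 5 d$)
$R{\left(h \right)} = 1 - \frac{h + h^{2}}{2 \left(223 + h\right)}$ ($R{\left(h \right)} = 1 - \frac{\left(h + h^{2}\right) \frac{1}{h + 223}}{2} = 1 - \frac{\left(h + h^{2}\right) \frac{1}{223 + h}}{2} = 1 - \frac{\frac{1}{223 + h} \left(h + h^{2}\right)}{2} = 1 - \frac{h + h^{2}}{2 \left(223 + h\right)}$)
$\frac{1}{R{\left(m{\left(-11 \right)} \right)}} = \frac{1}{\frac{1}{2} \frac{1}{223 - -55} \left(446 - -55 - \left(\left(-5\right) \left(-11\right)\right)^{2}\right)} = \frac{1}{\frac{1}{2} \frac{1}{223 + 55} \left(446 + 55 - 55^{2}\right)} = \frac{1}{\frac{1}{2} \cdot \frac{1}{278} \left(446 + 55 - 3025\right)} = \frac{1}{\frac{1}{2} \cdot \frac{1}{278} \left(-2524\right)} = \frac{1}{- \frac{631}{139}} = - \frac{139}{631}$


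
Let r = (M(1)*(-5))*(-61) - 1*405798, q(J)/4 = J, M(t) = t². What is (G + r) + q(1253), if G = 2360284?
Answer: 1959803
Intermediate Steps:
q(J) = 4*J
r = -405493 (r = (1²*(-5))*(-61) - 1*405798 = (1*(-5))*(-61) - 405798 = -5*(-61) - 405798 = 305 - 405798 = -405493)
(G + r) + q(1253) = (2360284 - 405493) + 4*1253 = 1954791 + 5012 = 1959803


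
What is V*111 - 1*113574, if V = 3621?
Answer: 288357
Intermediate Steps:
V*111 - 1*113574 = 3621*111 - 1*113574 = 401931 - 113574 = 288357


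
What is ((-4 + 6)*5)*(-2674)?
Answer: -26740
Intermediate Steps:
((-4 + 6)*5)*(-2674) = (2*5)*(-2674) = 10*(-2674) = -26740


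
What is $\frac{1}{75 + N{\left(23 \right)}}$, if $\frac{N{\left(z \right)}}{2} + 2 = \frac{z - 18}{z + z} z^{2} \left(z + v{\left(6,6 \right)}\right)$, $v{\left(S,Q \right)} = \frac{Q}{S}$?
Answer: $\frac{1}{2831} \approx 0.00035323$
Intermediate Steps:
$N{\left(z \right)} = -4 + z \left(1 + z\right) \left(-18 + z\right)$ ($N{\left(z \right)} = -4 + 2 \frac{z - 18}{z + z} z^{2} \left(z + \frac{6}{6}\right) = -4 + 2 \frac{-18 + z}{2 z} z^{2} \left(z + 6 \cdot \frac{1}{6}\right) = -4 + 2 \left(-18 + z\right) \frac{1}{2 z} z^{2} \left(z + 1\right) = -4 + 2 \frac{-18 + z}{2 z} z^{2} \left(1 + z\right) = -4 + 2 \frac{z \left(-18 + z\right)}{2} \left(1 + z\right) = -4 + 2 \frac{z \left(1 + z\right) \left(-18 + z\right)}{2} = -4 + z \left(1 + z\right) \left(-18 + z\right)$)
$\frac{1}{75 + N{\left(23 \right)}} = \frac{1}{75 - \left(418 - 12167 + 8993\right)} = \frac{1}{75 - -2756} = \frac{1}{75 + 2756} = \frac{1}{2831}$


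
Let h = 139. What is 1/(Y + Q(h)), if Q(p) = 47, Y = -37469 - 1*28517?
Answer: -1/65939 ≈ -1.5166e-5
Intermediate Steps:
Y = -65986 (Y = -37469 - 28517 = -65986)
1/(Y + Q(h)) = 1/(-65986 + 47) = 1/(-65939) = -1/65939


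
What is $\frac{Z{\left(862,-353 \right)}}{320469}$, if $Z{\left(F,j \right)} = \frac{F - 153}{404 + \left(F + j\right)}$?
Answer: $\frac{709}{292588197} \approx 2.4232 \cdot 10^{-6}$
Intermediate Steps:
$Z{\left(F,j \right)} = \frac{-153 + F}{404 + F + j}$
$\frac{Z{\left(862,-353 \right)}}{320469} = \frac{\frac{1}{404 + 862 - 353} \left(-153 + 862\right)}{320469} = \frac{1}{913} \cdot 709 \cdot \frac{1}{320469} = \frac{709}{913} \cdot \frac{1}{320469} = \frac{709}{292588197}$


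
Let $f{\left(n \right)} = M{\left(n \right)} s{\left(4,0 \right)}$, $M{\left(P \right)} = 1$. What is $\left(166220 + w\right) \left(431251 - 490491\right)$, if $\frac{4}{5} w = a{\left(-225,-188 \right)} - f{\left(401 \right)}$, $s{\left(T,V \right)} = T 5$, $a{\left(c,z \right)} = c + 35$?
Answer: $-9831322300$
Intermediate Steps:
$a{\left(c,z \right)} = 35 + c$
$s{\left(T,V \right)} = 5 T$
$f{\left(n \right)} = 20$ ($f{\left(n \right)} = 1 \cdot 5 \cdot 4 = 1 \cdot 20 = 20$)
$w = - \frac{525}{2}$ ($w = \frac{5 \left(\left(35 - 225\right) - 20\right)}{4} = \frac{5 \left(-190 - 20\right)}{4} = \frac{5}{4} \left(-210\right) = - \frac{525}{2} \approx -262.5$)
$\left(166220 + w\right) \left(431251 - 490491\right) = \left(166220 - \frac{525}{2}\right) \left(431251 - 490491\right) = \frac{331915}{2} \left(-59240\right) = -9831322300$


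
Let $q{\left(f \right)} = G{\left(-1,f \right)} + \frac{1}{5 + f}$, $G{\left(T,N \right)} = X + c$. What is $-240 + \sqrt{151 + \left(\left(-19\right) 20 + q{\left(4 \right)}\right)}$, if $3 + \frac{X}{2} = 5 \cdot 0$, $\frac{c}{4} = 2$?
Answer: $-240 + \frac{i \sqrt{2042}}{3} \approx -240.0 + 15.063 i$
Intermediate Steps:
$c = 8$ ($c = 4 \cdot 2 = 8$)
$X = -6$ ($X = -6 + 2 \cdot 5 \cdot 0 = -6 + 2 \cdot 0 = -6 + 0 = -6$)
$G{\left(T,N \right)} = 2$ ($G{\left(T,N \right)} = -6 + 8 = 2$)
$q{\left(f \right)} = 2 + \frac{1}{5 + f}$
$-240 + \sqrt{151 + \left(\left(-19\right) 20 + q{\left(4 \right)}\right)} = -240 + \sqrt{151 - \left(380 - \frac{11 + 2 \cdot 4}{5 + 4}\right)} = -240 + \sqrt{151 - \left(380 - \frac{11 + 8}{9}\right)} = -240 + \sqrt{151 + \left(-380 + \frac{1}{9} \cdot 19\right)} = -240 + \sqrt{151 + \left(-380 + \frac{19}{9}\right)} = -240 + \sqrt{151 - \frac{3401}{9}} = -240 + \sqrt{- \frac{2042}{9}} = -240 + \frac{i \sqrt{2042}}{3}$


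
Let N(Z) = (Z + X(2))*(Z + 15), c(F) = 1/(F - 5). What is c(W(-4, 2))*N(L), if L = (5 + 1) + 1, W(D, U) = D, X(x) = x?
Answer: -22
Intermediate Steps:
c(F) = 1/(-5 + F)
L = 7 (L = 6 + 1 = 7)
N(Z) = (2 + Z)*(15 + Z) (N(Z) = (Z + 2)*(Z + 15) = (2 + Z)*(15 + Z))
c(W(-4, 2))*N(L) = (30 + 7² + 17*7)/(-5 - 4) = (30 + 49 + 119)/(-9) = -⅑*198 = -22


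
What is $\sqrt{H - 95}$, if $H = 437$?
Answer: $3 \sqrt{38} \approx 18.493$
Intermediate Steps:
$\sqrt{H - 95} = \sqrt{437 - 95} = \sqrt{342} = 3 \sqrt{38}$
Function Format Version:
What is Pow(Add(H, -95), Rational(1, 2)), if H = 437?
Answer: Mul(3, Pow(38, Rational(1, 2))) ≈ 18.493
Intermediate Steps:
Pow(Add(H, -95), Rational(1, 2)) = Pow(Add(437, -95), Rational(1, 2)) = Pow(342, Rational(1, 2)) = Mul(3, Pow(38, Rational(1, 2)))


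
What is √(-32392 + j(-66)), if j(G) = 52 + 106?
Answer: I*√32234 ≈ 179.54*I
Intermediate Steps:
j(G) = 158
√(-32392 + j(-66)) = √(-32392 + 158) = √(-32234) = I*√32234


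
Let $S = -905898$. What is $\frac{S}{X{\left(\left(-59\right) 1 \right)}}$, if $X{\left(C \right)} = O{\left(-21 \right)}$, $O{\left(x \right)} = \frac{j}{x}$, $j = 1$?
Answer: $19023858$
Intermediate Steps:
$O{\left(x \right)} = \frac{1}{x}$ ($O{\left(x \right)} = 1 \frac{1}{x} = \frac{1}{x}$)
$X{\left(C \right)} = - \frac{1}{21}$ ($X{\left(C \right)} = \frac{1}{-21} = - \frac{1}{21}$)
$\frac{S}{X{\left(\left(-59\right) 1 \right)}} = - \frac{905898}{- \frac{1}{21}} = \left(-905898\right) \left(-21\right) = 19023858$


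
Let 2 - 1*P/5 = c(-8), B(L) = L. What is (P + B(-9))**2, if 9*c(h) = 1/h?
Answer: 5929/5184 ≈ 1.1437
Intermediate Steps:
c(h) = 1/(9*h)
P = 725/72 (P = 10 - 5/(9*(-8)) = 10 - 5*(-1)/(9*8) = 10 - 5*(-1/72) = 10 + 5/72 = 725/72 ≈ 10.069)
(P + B(-9))**2 = (725/72 - 9)**2 = (77/72)**2 = 5929/5184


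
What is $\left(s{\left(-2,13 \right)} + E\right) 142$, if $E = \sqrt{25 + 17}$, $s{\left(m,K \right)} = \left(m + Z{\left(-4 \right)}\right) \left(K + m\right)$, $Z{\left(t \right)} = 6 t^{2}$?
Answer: $146828 + 142 \sqrt{42} \approx 1.4775 \cdot 10^{5}$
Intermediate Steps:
$s{\left(m,K \right)} = \left(96 + m\right) \left(K + m\right)$ ($s{\left(m,K \right)} = \left(m + 6 \left(-4\right)^{2}\right) \left(K + m\right) = \left(m + 6 \cdot 16\right) \left(K + m\right) = \left(m + 96\right) \left(K + m\right) = \left(96 + m\right) \left(K + m\right)$)
$E = \sqrt{42} \approx 6.4807$
$\left(s{\left(-2,13 \right)} + E\right) 142 = \left(\left(\left(-2\right)^{2} + 96 \cdot 13 + 96 \left(-2\right) + 13 \left(-2\right)\right) + \sqrt{42}\right) 142 = \left(\left(4 + 1248 - 192 - 26\right) + \sqrt{42}\right) 142 = \left(1034 + \sqrt{42}\right) 142 = 146828 + 142 \sqrt{42}$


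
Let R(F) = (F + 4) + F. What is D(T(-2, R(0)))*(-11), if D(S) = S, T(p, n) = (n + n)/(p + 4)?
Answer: -44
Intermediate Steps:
R(F) = 4 + 2*F (R(F) = (4 + F) + F = 4 + 2*F)
T(p, n) = 2*n/(4 + p) (T(p, n) = (2*n)/(4 + p) = 2*n/(4 + p))
D(T(-2, R(0)))*(-11) = (2*(4 + 2*0)/(4 - 2))*(-11) = (2*(4 + 0)/2)*(-11) = (2*4*(½))*(-11) = 4*(-11) = -44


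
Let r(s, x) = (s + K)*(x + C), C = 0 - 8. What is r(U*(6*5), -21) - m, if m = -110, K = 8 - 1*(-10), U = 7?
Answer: -6502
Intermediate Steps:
C = -8
K = 18 (K = 8 + 10 = 18)
r(s, x) = (-8 + x)*(18 + s) (r(s, x) = (s + 18)*(x - 8) = (18 + s)*(-8 + x) = (-8 + x)*(18 + s))
r(U*(6*5), -21) - m = (-144 - 56*6*5 + 18*(-21) + (7*(6*5))*(-21)) - 1*(-110) = (-144 - 56*30 - 378 + (7*30)*(-21)) + 110 = (-144 - 8*210 - 378 + 210*(-21)) + 110 = (-144 - 1680 - 378 - 4410) + 110 = -6612 + 110 = -6502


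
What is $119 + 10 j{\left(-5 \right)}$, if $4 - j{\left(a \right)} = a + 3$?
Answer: $179$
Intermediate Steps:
$j{\left(a \right)} = 1 - a$ ($j{\left(a \right)} = 4 - \left(a + 3\right) = 4 - \left(3 + a\right) = 1 - a$)
$119 + 10 j{\left(-5 \right)} = 119 + 10 \left(1 - -5\right) = 119 + 10 \left(1 + 5\right) = 119 + 10 \cdot 6 = 119 + 60 = 179$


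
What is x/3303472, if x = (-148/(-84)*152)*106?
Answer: 37259/4335807 ≈ 0.0085933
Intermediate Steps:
x = 596144/21 (x = (-148*(-1/84)*152)*106 = ((37/21)*152)*106 = (5624/21)*106 = 596144/21 ≈ 28388.)
x/3303472 = (596144/21)/3303472 = (596144/21)*(1/3303472) = 37259/4335807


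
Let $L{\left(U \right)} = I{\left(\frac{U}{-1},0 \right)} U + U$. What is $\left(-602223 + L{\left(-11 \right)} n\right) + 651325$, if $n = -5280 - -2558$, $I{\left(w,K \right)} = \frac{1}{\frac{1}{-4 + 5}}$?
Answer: $108986$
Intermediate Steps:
$I{\left(w,K \right)} = 1$ ($I{\left(w,K \right)} = \frac{1}{1^{-1}} = 1^{-1} = 1$)
$L{\left(U \right)} = 2 U$ ($L{\left(U \right)} = 1 U + U = U + U = 2 U$)
$n = -2722$ ($n = -5280 + 2558 = -2722$)
$\left(-602223 + L{\left(-11 \right)} n\right) + 651325 = \left(-602223 + 2 \left(-11\right) \left(-2722\right)\right) + 651325 = \left(-602223 - -59884\right) + 651325 = \left(-602223 + 59884\right) + 651325 = -542339 + 651325 = 108986$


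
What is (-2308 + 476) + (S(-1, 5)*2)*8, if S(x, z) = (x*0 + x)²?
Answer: -1816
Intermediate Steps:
S(x, z) = x² (S(x, z) = (0 + x)² = x²)
(-2308 + 476) + (S(-1, 5)*2)*8 = (-2308 + 476) + ((-1)²*2)*8 = -1832 + (1*2)*8 = -1832 + 2*8 = -1832 + 16 = -1816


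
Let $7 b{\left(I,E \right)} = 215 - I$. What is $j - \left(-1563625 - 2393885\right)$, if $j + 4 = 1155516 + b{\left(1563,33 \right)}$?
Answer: $\frac{35789806}{7} \approx 5.1128 \cdot 10^{6}$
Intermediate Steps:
$b{\left(I,E \right)} = \frac{215}{7} - \frac{I}{7}$ ($b{\left(I,E \right)} = \frac{215 - I}{7} = \frac{215}{7} - \frac{I}{7}$)
$j = \frac{8087236}{7}$ ($j = -4 + \left(1155516 + \left(\frac{215}{7} - \frac{1563}{7}\right)\right) = -4 + \left(1155516 - \frac{1348}{7}\right) = -4 + \frac{8087264}{7} = \frac{8087236}{7} \approx 1.1553 \cdot 10^{6}$)
$j - \left(-1563625 - 2393885\right) = \frac{8087236}{7} - \left(-1563625 - 2393885\right) = \frac{8087236}{7} - -3957510 = \frac{8087236}{7} + 3957510 = \frac{35789806}{7}$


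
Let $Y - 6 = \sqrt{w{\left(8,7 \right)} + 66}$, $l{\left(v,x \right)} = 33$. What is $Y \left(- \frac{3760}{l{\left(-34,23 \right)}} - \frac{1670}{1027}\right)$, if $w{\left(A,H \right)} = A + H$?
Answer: $- \frac{19583150}{11297} \approx -1733.5$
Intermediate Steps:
$Y = 15$ ($Y = 6 + \sqrt{\left(8 + 7\right) + 66} = 6 + \sqrt{15 + 66} = 6 + \sqrt{81} = 6 + 9 = 15$)
$Y \left(- \frac{3760}{l{\left(-34,23 \right)}} - \frac{1670}{1027}\right) = 15 \left(- \frac{3760}{33} - \frac{1670}{1027}\right) = 15 \left(- \frac{3916630}{33891}\right) = - \frac{19583150}{11297}$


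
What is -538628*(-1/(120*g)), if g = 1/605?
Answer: 16293497/6 ≈ 2.7156e+6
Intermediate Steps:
g = 1/605 ≈ 0.0016529
-538628*(-1/(120*g)) = -538628/((1/605)*(-120)) = -538628/(-24/121) = -538628*(-121/24) = 16293497/6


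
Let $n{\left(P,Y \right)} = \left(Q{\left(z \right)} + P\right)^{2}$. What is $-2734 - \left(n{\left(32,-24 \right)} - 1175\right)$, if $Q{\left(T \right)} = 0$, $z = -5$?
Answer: $-2583$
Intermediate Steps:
$n{\left(P,Y \right)} = P^{2}$ ($n{\left(P,Y \right)} = \left(0 + P\right)^{2} = P^{2}$)
$-2734 - \left(n{\left(32,-24 \right)} - 1175\right) = -2734 - \left(32^{2} - 1175\right) = -2734 - \left(1024 - 1175\right) = -2734 - -151 = -2734 + 151 = -2583$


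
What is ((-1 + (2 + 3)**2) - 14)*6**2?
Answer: 360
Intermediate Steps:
((-1 + (2 + 3)**2) - 14)*6**2 = ((-1 + 5**2) - 14)*36 = ((-1 + 25) - 14)*36 = (24 - 14)*36 = 10*36 = 360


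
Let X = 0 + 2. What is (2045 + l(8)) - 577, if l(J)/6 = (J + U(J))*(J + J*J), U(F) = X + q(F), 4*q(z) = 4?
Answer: 6220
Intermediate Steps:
q(z) = 1 (q(z) = (1/4)*4 = 1)
X = 2
U(F) = 3 (U(F) = 2 + 1 = 3)
l(J) = 6*(3 + J)*(J + J**2) (l(J) = 6*((J + 3)*(J + J*J)) = 6*((3 + J)*(J + J**2)) = 6*(3 + J)*(J + J**2))
(2045 + l(8)) - 577 = (2045 + 6*8*(3 + 8**2 + 4*8)) - 577 = (2045 + 6*8*(3 + 64 + 32)) - 577 = (2045 + 6*8*99) - 577 = (2045 + 4752) - 577 = 6797 - 577 = 6220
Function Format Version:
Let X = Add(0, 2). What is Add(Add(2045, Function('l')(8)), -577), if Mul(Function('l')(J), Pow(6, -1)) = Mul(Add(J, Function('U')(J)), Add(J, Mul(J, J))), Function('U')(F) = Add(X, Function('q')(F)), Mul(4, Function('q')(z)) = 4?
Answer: 6220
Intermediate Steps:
Function('q')(z) = 1 (Function('q')(z) = Mul(Rational(1, 4), 4) = 1)
X = 2
Function('U')(F) = 3 (Function('U')(F) = Add(2, 1) = 3)
Function('l')(J) = Mul(6, Add(3, J), Add(J, Pow(J, 2))) (Function('l')(J) = Mul(6, Mul(Add(J, 3), Add(J, Mul(J, J)))) = Mul(6, Mul(Add(3, J), Add(J, Pow(J, 2)))) = Mul(6, Add(3, J), Add(J, Pow(J, 2))))
Add(Add(2045, Function('l')(8)), -577) = Add(Add(2045, Mul(6, 8, Add(3, Pow(8, 2), Mul(4, 8)))), -577) = Add(Add(2045, Mul(6, 8, Add(3, 64, 32))), -577) = Add(Add(2045, Mul(6, 8, 99)), -577) = Add(Add(2045, 4752), -577) = Add(6797, -577) = 6220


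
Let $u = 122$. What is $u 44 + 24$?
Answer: $5392$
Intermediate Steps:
$u 44 + 24 = 122 \cdot 44 + 24 = 5368 + 24 = 5392$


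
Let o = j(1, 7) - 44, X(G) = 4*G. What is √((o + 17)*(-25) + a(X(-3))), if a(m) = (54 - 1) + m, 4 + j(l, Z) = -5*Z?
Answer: √1691 ≈ 41.122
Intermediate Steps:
j(l, Z) = -4 - 5*Z
o = -83 (o = (-4 - 5*7) - 44 = (-4 - 35) - 44 = -39 - 44 = -83)
a(m) = 53 + m
√((o + 17)*(-25) + a(X(-3))) = √((-83 + 17)*(-25) + (53 + 4*(-3))) = √(-66*(-25) + (53 - 12)) = √(1650 + 41) = √1691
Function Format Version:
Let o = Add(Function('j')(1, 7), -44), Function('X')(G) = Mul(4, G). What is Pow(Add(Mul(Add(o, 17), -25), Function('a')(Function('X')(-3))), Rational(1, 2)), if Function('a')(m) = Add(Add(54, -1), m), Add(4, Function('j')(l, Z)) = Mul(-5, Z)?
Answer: Pow(1691, Rational(1, 2)) ≈ 41.122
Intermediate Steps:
Function('j')(l, Z) = Add(-4, Mul(-5, Z))
o = -83 (o = Add(Add(-4, Mul(-5, 7)), -44) = Add(Add(-4, -35), -44) = Add(-39, -44) = -83)
Function('a')(m) = Add(53, m)
Pow(Add(Mul(Add(o, 17), -25), Function('a')(Function('X')(-3))), Rational(1, 2)) = Pow(Add(Mul(Add(-83, 17), -25), Add(53, Mul(4, -3))), Rational(1, 2)) = Pow(Add(Mul(-66, -25), Add(53, -12)), Rational(1, 2)) = Pow(Add(1650, 41), Rational(1, 2)) = Pow(1691, Rational(1, 2))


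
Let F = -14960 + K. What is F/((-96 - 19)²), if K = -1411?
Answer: -16371/13225 ≈ -1.2379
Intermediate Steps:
F = -16371 (F = -14960 - 1411 = -16371)
F/((-96 - 19)²) = -16371/(-96 - 19)² = -16371/((-115)²) = -16371/13225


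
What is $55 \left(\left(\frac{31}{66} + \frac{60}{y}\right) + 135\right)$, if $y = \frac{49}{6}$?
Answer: $\frac{2309345}{294} \approx 7854.9$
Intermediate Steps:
$y = \frac{49}{6}$ ($y = 49 \cdot \frac{1}{6} = \frac{49}{6} \approx 8.1667$)
$55 \left(\left(\frac{31}{66} + \frac{60}{y}\right) + 135\right) = 55 \left(\left(\frac{31}{66} + \frac{60}{\frac{49}{6}}\right) + 135\right) = 55 \left(\left(31 \cdot \frac{1}{66} + 60 \cdot \frac{6}{49}\right) + 135\right) = 55 \left(\left(\frac{31}{66} + \frac{360}{49}\right) + 135\right) = 55 \left(\frac{25279}{3234} + 135\right) = 55 \cdot \frac{461869}{3234} = \frac{2309345}{294}$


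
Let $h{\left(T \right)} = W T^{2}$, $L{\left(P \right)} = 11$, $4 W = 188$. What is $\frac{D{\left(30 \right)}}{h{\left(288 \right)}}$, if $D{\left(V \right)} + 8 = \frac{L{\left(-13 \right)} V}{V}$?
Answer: $\frac{1}{1299456} \approx 7.6955 \cdot 10^{-7}$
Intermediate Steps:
$W = 47$ ($W = \frac{1}{4} \cdot 188 = 47$)
$h{\left(T \right)} = 47 T^{2}$
$D{\left(V \right)} = 3$ ($D{\left(V \right)} = -8 + \frac{11 V}{V} = -8 + 11 = 3$)
$\frac{D{\left(30 \right)}}{h{\left(288 \right)}} = \frac{3}{47 \cdot 288^{2}} = \frac{3}{47 \cdot 82944} = \frac{3}{3898368} = 3 \cdot \frac{1}{3898368} = \frac{1}{1299456}$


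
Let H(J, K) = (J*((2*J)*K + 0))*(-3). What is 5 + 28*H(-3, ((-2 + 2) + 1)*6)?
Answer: -9067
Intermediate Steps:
H(J, K) = -6*K*J² (H(J, K) = (J*(2*J*K + 0))*(-3) = (J*(2*J*K))*(-3) = (2*K*J²)*(-3) = -6*K*J²)
5 + 28*H(-3, ((-2 + 2) + 1)*6) = 5 + 28*(-6*((-2 + 2) + 1)*6*(-3)²) = 5 + 28*(-6*(0 + 1)*6*9) = 5 + 28*(-6*1*6*9) = 5 + 28*(-6*6*9) = 5 + 28*(-324) = 5 - 9072 = -9067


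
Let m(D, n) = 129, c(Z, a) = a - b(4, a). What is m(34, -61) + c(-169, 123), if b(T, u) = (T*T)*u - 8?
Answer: -1708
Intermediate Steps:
b(T, u) = -8 + u*T² (b(T, u) = T²*u - 8 = u*T² - 8 = -8 + u*T²)
c(Z, a) = 8 - 15*a (c(Z, a) = a - (-8 + a*4²) = a - (-8 + a*16) = a - (-8 + 16*a) = a + (8 - 16*a) = 8 - 15*a)
m(34, -61) + c(-169, 123) = 129 + (8 - 15*123) = 129 + (8 - 1845) = 129 - 1837 = -1708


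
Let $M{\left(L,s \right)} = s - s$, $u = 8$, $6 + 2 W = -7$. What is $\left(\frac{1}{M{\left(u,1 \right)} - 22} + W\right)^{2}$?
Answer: $\frac{5184}{121} \approx 42.843$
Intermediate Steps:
$W = - \frac{13}{2}$ ($W = -3 + \frac{1}{2} \left(-7\right) = -3 - \frac{7}{2} = - \frac{13}{2} \approx -6.5$)
$M{\left(L,s \right)} = 0$
$\left(\frac{1}{M{\left(u,1 \right)} - 22} + W\right)^{2} = \left(\frac{1}{0 - 22} - \frac{13}{2}\right)^{2} = \left(\frac{1}{-22} - \frac{13}{2}\right)^{2} = \left(- \frac{1}{22} - \frac{13}{2}\right)^{2} = \left(- \frac{72}{11}\right)^{2} = \frac{5184}{121}$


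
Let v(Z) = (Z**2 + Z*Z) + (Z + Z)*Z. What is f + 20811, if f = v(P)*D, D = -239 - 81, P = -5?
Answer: -11189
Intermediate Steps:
D = -320
v(Z) = 4*Z**2 (v(Z) = (Z**2 + Z**2) + (2*Z)*Z = 2*Z**2 + 2*Z**2 = 4*Z**2)
f = -32000 (f = (4*(-5)**2)*(-320) = (4*25)*(-320) = 100*(-320) = -32000)
f + 20811 = -32000 + 20811 = -11189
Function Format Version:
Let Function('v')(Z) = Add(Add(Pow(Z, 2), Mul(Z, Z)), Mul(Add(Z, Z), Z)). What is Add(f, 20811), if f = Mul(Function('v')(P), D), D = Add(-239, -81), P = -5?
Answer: -11189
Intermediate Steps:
D = -320
Function('v')(Z) = Mul(4, Pow(Z, 2)) (Function('v')(Z) = Add(Add(Pow(Z, 2), Pow(Z, 2)), Mul(Mul(2, Z), Z)) = Add(Mul(2, Pow(Z, 2)), Mul(2, Pow(Z, 2))) = Mul(4, Pow(Z, 2)))
f = -32000 (f = Mul(Mul(4, Pow(-5, 2)), -320) = Mul(Mul(4, 25), -320) = Mul(100, -320) = -32000)
Add(f, 20811) = Add(-32000, 20811) = -11189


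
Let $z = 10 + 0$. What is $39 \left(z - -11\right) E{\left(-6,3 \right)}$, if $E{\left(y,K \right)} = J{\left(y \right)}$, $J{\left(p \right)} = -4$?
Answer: $-3276$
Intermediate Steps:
$E{\left(y,K \right)} = -4$
$z = 10$
$39 \left(z - -11\right) E{\left(-6,3 \right)} = 39 \left(10 - -11\right) \left(-4\right) = 39 \left(10 + 11\right) \left(-4\right) = 39 \cdot 21 \left(-4\right) = 819 \left(-4\right) = -3276$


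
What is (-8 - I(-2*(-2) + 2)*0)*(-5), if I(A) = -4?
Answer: 40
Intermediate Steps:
(-8 - I(-2*(-2) + 2)*0)*(-5) = (-8 - 1*(-4)*0)*(-5) = (-8 + 4*0)*(-5) = (-8 + 0)*(-5) = -8*(-5) = 40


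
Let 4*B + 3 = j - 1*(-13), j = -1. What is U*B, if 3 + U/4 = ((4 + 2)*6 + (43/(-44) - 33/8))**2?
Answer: 66327561/7744 ≈ 8565.0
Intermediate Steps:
U = 7369729/1936 (U = -12 + 4*((4 + 2)*6 + (43/(-44) - 33/8))**2 = -12 + 4*(6*6 + (43*(-1/44) - 33*1/8))**2 = -12 + 4*(36 + (-43/44 - 33/8))**2 = -12 + 4*(36 - 449/88)**2 = -12 + 4*(2719/88)**2 = -12 + 4*(7392961/7744) = -12 + 7392961/1936 = 7369729/1936 ≈ 3806.7)
B = 9/4 (B = -3/4 + (-1 - 1*(-13))/4 = -3/4 + (-1 + 13)/4 = -3/4 + (1/4)*12 = -3/4 + 3 = 9/4 ≈ 2.2500)
U*B = (7369729/1936)*(9/4) = 66327561/7744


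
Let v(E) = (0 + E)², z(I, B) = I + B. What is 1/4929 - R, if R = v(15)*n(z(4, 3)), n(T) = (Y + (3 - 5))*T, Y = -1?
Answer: 23289526/4929 ≈ 4725.0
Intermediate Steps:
z(I, B) = B + I
v(E) = E²
n(T) = -3*T (n(T) = (-1 + (3 - 5))*T = (-1 - 2)*T = -3*T)
R = -4725 (R = 15²*(-3*(3 + 4)) = 225*(-3*7) = 225*(-21) = -4725)
1/4929 - R = 1/4929 - 1*(-4725) = 1/4929 + 4725 = 23289526/4929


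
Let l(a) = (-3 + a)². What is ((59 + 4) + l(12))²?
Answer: 20736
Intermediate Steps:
((59 + 4) + l(12))² = ((59 + 4) + (-3 + 12)²)² = (63 + 9²)² = (63 + 81)² = 144² = 20736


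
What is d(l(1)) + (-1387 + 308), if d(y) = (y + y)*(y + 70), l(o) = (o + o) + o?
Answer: -641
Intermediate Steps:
l(o) = 3*o (l(o) = 2*o + o = 3*o)
d(y) = 2*y*(70 + y) (d(y) = (2*y)*(70 + y) = 2*y*(70 + y))
d(l(1)) + (-1387 + 308) = 2*(3*1)*(70 + 3*1) + (-1387 + 308) = 2*3*(70 + 3) - 1079 = 2*3*73 - 1079 = 438 - 1079 = -641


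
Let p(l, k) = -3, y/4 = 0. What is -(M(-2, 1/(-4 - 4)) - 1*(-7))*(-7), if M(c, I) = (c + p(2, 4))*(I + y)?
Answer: 427/8 ≈ 53.375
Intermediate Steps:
y = 0 (y = 4*0 = 0)
M(c, I) = I*(-3 + c) (M(c, I) = (c - 3)*(I + 0) = (-3 + c)*I = I*(-3 + c))
-(M(-2, 1/(-4 - 4)) - 1*(-7))*(-7) = -((-3 - 2)/(-4 - 4) - 1*(-7))*(-7) = -(-5/(-8) + 7)*(-7) = -(-1/8*(-5) + 7)*(-7) = -(5/8 + 7)*(-7) = -61*(-7)/8 = -1*(-427/8) = 427/8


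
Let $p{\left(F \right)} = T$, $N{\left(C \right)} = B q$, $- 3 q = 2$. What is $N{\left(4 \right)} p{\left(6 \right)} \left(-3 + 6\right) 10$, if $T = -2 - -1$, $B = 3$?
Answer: $60$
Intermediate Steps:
$q = - \frac{2}{3}$ ($q = \left(- \frac{1}{3}\right) 2 = - \frac{2}{3} \approx -0.66667$)
$T = -1$ ($T = -2 + 1 = -1$)
$N{\left(C \right)} = -2$ ($N{\left(C \right)} = 3 \left(- \frac{2}{3}\right) = -2$)
$p{\left(F \right)} = -1$
$N{\left(4 \right)} p{\left(6 \right)} \left(-3 + 6\right) 10 = - 2 \left(- (-3 + 6)\right) 10 = - 2 \left(\left(-1\right) 3\right) 10 = \left(-2\right) \left(-3\right) 10 = 6 \cdot 10 = 60$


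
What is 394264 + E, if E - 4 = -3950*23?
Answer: 303418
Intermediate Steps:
E = -90846 (E = 4 - 3950*23 = 4 - 90850 = -90846)
394264 + E = 394264 - 90846 = 303418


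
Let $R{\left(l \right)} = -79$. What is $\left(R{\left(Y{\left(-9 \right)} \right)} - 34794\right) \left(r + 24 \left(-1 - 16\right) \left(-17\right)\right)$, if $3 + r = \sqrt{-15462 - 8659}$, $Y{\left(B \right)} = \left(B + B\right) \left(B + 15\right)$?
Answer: $-241774509 - 34873 i \sqrt{24121} \approx -2.4177 \cdot 10^{8} - 5.4161 \cdot 10^{6} i$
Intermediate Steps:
$Y{\left(B \right)} = 2 B \left(15 + B\right)$
$r = -3 + i \sqrt{24121}$ ($r = -3 + \sqrt{-15462 - 8659} = -3 + \sqrt{-24121} = -3 + i \sqrt{24121} \approx -3.0 + 155.31 i$)
$\left(R{\left(Y{\left(-9 \right)} \right)} - 34794\right) \left(r + 24 \left(-1 - 16\right) \left(-17\right)\right) = \left(-79 - 34794\right) \left(\left(-3 + i \sqrt{24121}\right) + 24 \left(-1 - 16\right) \left(-17\right)\right) = - 34873 \left(\left(-3 + i \sqrt{24121}\right) + 24 \left(-17\right) \left(-17\right)\right) = - 34873 \left(\left(-3 + i \sqrt{24121}\right) - -6936\right) = - 34873 \left(\left(-3 + i \sqrt{24121}\right) + 6936\right) = - 34873 \left(6933 + i \sqrt{24121}\right) = -241774509 - 34873 i \sqrt{24121}$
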